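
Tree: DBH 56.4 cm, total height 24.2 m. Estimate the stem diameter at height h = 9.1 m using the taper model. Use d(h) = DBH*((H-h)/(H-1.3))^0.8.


Taper: d(h) = DBH * ((H - h) / (H - 1.3))^0.8
Numerator = H - h = 24.2 - 9.1 = 15.1 m
Denominator = H - 1.3 = 24.2 - 1.3 = 22.9 m
Ratio = 15.1 / 22.9 = 0.65939
d = 56.4 * 0.65939^0.8 = 40.4 cm

40.4


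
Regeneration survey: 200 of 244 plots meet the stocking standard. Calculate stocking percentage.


Formula: Stocking % = stocked plots / total plots * 100
Stocking = 200 / 244 * 100
Stocking = 0.8197 * 100 = 82.0%

82.0


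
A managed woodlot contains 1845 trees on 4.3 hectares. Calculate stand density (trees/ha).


Formula: Stand Density = N_trees / Area_ha
Density = 1845 trees / 4.3 ha
Density = 429 trees/ha

429


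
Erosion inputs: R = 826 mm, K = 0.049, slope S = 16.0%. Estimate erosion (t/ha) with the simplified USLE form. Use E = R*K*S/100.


Formula: E = R * K * S / 100  (simplified USLE)
R * K = 826 * 0.049 = 40.474
E = 40.474 * 16.0 / 100 = 6.48 t/ha

6.48


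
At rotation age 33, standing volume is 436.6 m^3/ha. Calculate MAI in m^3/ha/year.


Formula: MAI = Total Volume / Stand Age
MAI = 436.6 m^3/ha / 33 years
MAI = 13.23 m^3/ha/year

13.23


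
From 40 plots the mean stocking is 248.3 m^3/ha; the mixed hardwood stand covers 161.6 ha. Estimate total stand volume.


Formula: Total Volume = Mean Volume per ha * Total Area
Total Volume = 248.3 m^3/ha * 161.6 ha
Total Volume = 40125 m^3

40125


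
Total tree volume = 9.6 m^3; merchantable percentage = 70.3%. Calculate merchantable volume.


Formula: MV = V_total * (merchantable_pct / 100)
Merchantable fraction = 70.3% / 100 = 0.703
MV = 9.6 m^3 * 0.703 = 6.749 m^3

6.749


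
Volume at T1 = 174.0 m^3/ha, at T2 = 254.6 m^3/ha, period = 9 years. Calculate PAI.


Formula: PAI = (V_T2 - V_T1) / (T2 - T1)
Volume increment = 254.6 - 174.0 = 80.6 m^3/ha
PAI = 80.6 / 9 = 8.96 m^3/ha/year

8.96


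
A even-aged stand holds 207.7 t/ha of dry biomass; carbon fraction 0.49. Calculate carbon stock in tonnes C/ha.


Formula: Carbon Stock = Biomass * Carbon Fraction
C = 207.7 t/ha * 0.49
C = 101.8 t C/ha

101.8


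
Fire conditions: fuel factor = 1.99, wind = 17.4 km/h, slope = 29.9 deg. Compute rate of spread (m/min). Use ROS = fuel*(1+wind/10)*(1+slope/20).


Formula: ROS = fuel * (1 + wind/10) * (1 + slope/20)
Wind factor = 1 + 17.4/10 = 2.74
Slope factor = 1 + 29.9/20 = 2.495
ROS = 1.99 * 2.74 * 2.495 = 13.6 m/min

13.6


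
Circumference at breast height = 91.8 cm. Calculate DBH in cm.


Formula: DBH = C / pi
DBH = 91.8 / pi
pi = 3.14159...
DBH = 29.2 cm

29.2


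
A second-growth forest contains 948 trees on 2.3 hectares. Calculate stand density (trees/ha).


Formula: Stand Density = N_trees / Area_ha
Density = 948 trees / 2.3 ha
Density = 412 trees/ha

412


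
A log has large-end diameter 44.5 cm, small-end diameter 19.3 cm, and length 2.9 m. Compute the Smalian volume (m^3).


Smalian: V = (A1 + A2)/2 * L,  A = pi*(D/200)^2
A1 = pi*(44.5/200)^2 = 0.155528 m^2
A2 = pi*(19.3/200)^2 = 0.029255 m^2
V = (0.155528+0.029255)/2*2.9 = 0.2679 m^3

0.2679


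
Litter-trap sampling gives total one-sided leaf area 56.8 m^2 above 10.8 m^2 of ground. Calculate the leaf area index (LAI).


Formula: LAI = total leaf area / ground area  (dimensionless)
LAI = 56.8 m^2 / 10.8 m^2
LAI = 5.26

5.26


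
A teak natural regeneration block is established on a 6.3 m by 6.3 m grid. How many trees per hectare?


Formula: TPH = 10000 m^2/ha / (spacing_x * spacing_y)
Area per tree = 6.3 m * 6.3 m = 39.69 m^2
TPH = 10000 / 39.69 = 252 trees/ha

252


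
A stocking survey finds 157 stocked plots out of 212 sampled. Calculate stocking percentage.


Formula: Stocking % = stocked plots / total plots * 100
Stocking = 157 / 212 * 100
Stocking = 0.7406 * 100 = 74.1%

74.1


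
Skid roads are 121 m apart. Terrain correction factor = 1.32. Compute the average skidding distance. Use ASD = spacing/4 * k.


Formula: ASD = (spacing / 4) * correction
Uncorrected distance = spacing / 4 = 121 / 4 = 30.25 m
ASD = 30.25 * 1.32 = 40 m

40


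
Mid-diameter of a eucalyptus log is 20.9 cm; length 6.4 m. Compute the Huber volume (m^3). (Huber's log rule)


Huber: V = Am * L,  Am = pi*(Dm/200)^2
Am = pi*(20.9/200)^2 = 0.034307 m^2
V = 0.034307*6.4 = 0.2196 m^3

0.2196


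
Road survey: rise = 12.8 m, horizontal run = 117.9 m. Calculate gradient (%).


Formula: Gradient = rise / run * 100
Gradient = 12.8 / 117.9 * 100 = 10.9%

10.9


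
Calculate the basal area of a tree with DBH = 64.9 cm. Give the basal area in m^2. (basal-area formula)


Formula: BA = pi * (DBH/2)^2 / 10000  (cm^2 to m^2)
Radius = DBH/2 = 64.9/2 = 32.45 cm
BA = pi * 32.45^2 / 10000
   = 3308.1049 cm^2 / 10000
   = 0.3308 m^2

0.3308


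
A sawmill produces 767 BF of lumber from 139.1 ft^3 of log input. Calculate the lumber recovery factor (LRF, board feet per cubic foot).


Formula: LRF = Lumber Output (BF) / Log Input (ft^3)
LRF = 767 BF / 139.1 ft^3
LRF = 5.51 BF/ft^3

5.51


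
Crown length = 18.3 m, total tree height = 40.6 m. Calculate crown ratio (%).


Formula: Crown Ratio = (Crown Length / Total Height) * 100
CR = (18.3 m / 40.6 m) * 100
CR = 0.4507 * 100 = 45.1%

45.1


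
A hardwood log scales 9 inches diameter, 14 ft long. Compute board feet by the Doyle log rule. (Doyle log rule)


Doyle: BF = (D - 4)^2 * L / 16
Adjusted diameter = 9 - 4 = 5 in
(D-4)^2 = 5^2 = 25
BF = 25 * 14 / 16 = 22 BF

22


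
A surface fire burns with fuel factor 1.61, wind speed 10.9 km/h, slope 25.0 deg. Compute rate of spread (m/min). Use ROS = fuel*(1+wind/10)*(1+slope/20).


Formula: ROS = fuel * (1 + wind/10) * (1 + slope/20)
Wind factor = 1 + 10.9/10 = 2.09
Slope factor = 1 + 25.0/20 = 2.25
ROS = 1.61 * 2.09 * 2.25 = 7.57 m/min

7.57


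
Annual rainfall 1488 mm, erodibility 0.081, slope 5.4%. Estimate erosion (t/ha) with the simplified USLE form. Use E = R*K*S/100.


Formula: E = R * K * S / 100  (simplified USLE)
R * K = 1488 * 0.081 = 120.528
E = 120.528 * 5.4 / 100 = 6.51 t/ha

6.51


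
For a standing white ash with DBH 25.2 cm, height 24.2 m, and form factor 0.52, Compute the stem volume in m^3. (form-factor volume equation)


Formula: V = pi * (DBH/200)^2 * H * ff
Radius = DBH/200 = 25.2/200 = 0.126 m
Radius^2 = 0.126^2 = 0.015876 m^2
V = pi * 0.015876 * 24.2 * 0.52
V = 0.628 m^3

0.628


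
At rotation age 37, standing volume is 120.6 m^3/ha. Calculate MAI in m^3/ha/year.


Formula: MAI = Total Volume / Stand Age
MAI = 120.6 m^3/ha / 37 years
MAI = 3.26 m^3/ha/year

3.26


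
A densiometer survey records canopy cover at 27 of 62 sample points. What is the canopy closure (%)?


Formula: Canopy closure = covered points / total points * 100
Closure = 27 / 62 * 100
Closure = 0.4355 * 100 = 43.5%

43.5


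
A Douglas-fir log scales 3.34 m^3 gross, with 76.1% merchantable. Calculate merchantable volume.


Formula: MV = V_total * (merchantable_pct / 100)
Merchantable fraction = 76.1% / 100 = 0.761
MV = 3.34 m^3 * 0.761 = 2.542 m^3

2.542


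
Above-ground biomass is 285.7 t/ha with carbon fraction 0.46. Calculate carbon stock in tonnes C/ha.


Formula: Carbon Stock = Biomass * Carbon Fraction
C = 285.7 t/ha * 0.46
C = 131.4 t C/ha

131.4


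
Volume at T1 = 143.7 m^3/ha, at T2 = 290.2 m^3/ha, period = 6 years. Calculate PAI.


Formula: PAI = (V_T2 - V_T1) / (T2 - T1)
Volume increment = 290.2 - 143.7 = 146.5 m^3/ha
PAI = 146.5 / 6 = 24.42 m^3/ha/year

24.42


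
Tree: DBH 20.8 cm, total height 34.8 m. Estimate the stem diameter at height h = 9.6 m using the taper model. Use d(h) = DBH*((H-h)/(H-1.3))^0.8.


Taper: d(h) = DBH * ((H - h) / (H - 1.3))^0.8
Numerator = H - h = 34.8 - 9.6 = 25.2 m
Denominator = H - 1.3 = 34.8 - 1.3 = 33.5 m
Ratio = 25.2 / 33.5 = 0.75224
d = 20.8 * 0.75224^0.8 = 16.6 cm

16.6


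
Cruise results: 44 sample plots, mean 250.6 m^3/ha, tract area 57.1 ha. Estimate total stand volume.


Formula: Total Volume = Mean Volume per ha * Total Area
Total Volume = 250.6 m^3/ha * 57.1 ha
Total Volume = 14309 m^3

14309


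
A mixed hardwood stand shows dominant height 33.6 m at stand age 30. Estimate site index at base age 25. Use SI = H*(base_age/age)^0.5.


Formula: SI = H_dom * (base_age / age)^0.5
Age ratio = 25 / 30 = 0.83333
sqrt(age_ratio) = 0.91287
SI = 33.6 * 0.91287 = 30.7 m

30.7


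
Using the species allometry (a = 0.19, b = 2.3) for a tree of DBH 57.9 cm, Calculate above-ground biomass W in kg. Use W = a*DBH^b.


Formula: W = a * DBH^b  (allometric power law)
DBH^b = 57.9^2.3 = 11328.1945
W = 0.19 * 11328.1945 = 2152.4 kg

2152.4


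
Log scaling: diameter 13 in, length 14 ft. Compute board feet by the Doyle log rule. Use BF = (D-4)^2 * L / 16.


Doyle: BF = (D - 4)^2 * L / 16
Adjusted diameter = 13 - 4 = 9 in
(D-4)^2 = 9^2 = 81
BF = 81 * 14 / 16 = 71 BF

71


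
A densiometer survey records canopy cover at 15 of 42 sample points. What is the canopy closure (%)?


Formula: Canopy closure = covered points / total points * 100
Closure = 15 / 42 * 100
Closure = 0.3571 * 100 = 35.7%

35.7


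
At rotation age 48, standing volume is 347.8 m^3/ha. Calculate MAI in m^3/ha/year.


Formula: MAI = Total Volume / Stand Age
MAI = 347.8 m^3/ha / 48 years
MAI = 7.25 m^3/ha/year

7.25


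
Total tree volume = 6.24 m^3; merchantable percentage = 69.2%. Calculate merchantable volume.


Formula: MV = V_total * (merchantable_pct / 100)
Merchantable fraction = 69.2% / 100 = 0.692
MV = 6.24 m^3 * 0.692 = 4.318 m^3

4.318


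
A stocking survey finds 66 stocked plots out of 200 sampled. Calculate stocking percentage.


Formula: Stocking % = stocked plots / total plots * 100
Stocking = 66 / 200 * 100
Stocking = 0.33 * 100 = 33.0%

33.0


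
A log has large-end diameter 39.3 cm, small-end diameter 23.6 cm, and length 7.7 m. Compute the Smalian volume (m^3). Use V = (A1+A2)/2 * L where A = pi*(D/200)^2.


Smalian: V = (A1 + A2)/2 * L,  A = pi*(D/200)^2
A1 = pi*(39.3/200)^2 = 0.121304 m^2
A2 = pi*(23.6/200)^2 = 0.043744 m^2
V = (0.121304+0.043744)/2*7.7 = 0.6354 m^3

0.6354


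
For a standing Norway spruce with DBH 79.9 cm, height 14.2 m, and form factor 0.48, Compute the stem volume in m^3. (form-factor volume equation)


Formula: V = pi * (DBH/200)^2 * H * ff
Radius = DBH/200 = 79.9/200 = 0.3995 m
Radius^2 = 0.3995^2 = 0.15960025 m^2
V = pi * 0.15960025 * 14.2 * 0.48
V = 3.418 m^3

3.418


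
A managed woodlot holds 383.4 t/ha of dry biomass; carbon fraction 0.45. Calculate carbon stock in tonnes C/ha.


Formula: Carbon Stock = Biomass * Carbon Fraction
C = 383.4 t/ha * 0.45
C = 172.5 t C/ha

172.5


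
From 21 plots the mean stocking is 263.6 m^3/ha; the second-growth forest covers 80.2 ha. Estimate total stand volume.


Formula: Total Volume = Mean Volume per ha * Total Area
Total Volume = 263.6 m^3/ha * 80.2 ha
Total Volume = 21141 m^3

21141


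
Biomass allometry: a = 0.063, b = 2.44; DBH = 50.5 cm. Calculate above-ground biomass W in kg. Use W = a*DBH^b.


Formula: W = a * DBH^b  (allometric power law)
DBH^b = 50.5^2.44 = 14322.9001
W = 0.063 * 14322.9001 = 902.3 kg

902.3


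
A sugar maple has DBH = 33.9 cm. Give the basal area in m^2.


Formula: BA = pi * (DBH/2)^2 / 10000  (cm^2 to m^2)
Radius = DBH/2 = 33.9/2 = 16.95 cm
BA = pi * 16.95^2 / 10000
   = 902.5874 cm^2 / 10000
   = 0.0903 m^2

0.0903


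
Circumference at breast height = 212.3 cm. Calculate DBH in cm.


Formula: DBH = C / pi
DBH = 212.3 / pi
pi = 3.14159...
DBH = 67.6 cm

67.6


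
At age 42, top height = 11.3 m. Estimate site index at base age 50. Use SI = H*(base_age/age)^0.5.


Formula: SI = H_dom * (base_age / age)^0.5
Age ratio = 50 / 42 = 1.19048
sqrt(age_ratio) = 1.09109
SI = 11.3 * 1.09109 = 12.3 m

12.3


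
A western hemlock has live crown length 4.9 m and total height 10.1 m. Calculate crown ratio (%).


Formula: Crown Ratio = (Crown Length / Total Height) * 100
CR = (4.9 m / 10.1 m) * 100
CR = 0.4851 * 100 = 48.5%

48.5


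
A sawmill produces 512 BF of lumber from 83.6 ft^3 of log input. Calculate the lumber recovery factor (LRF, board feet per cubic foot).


Formula: LRF = Lumber Output (BF) / Log Input (ft^3)
LRF = 512 BF / 83.6 ft^3
LRF = 6.12 BF/ft^3

6.12


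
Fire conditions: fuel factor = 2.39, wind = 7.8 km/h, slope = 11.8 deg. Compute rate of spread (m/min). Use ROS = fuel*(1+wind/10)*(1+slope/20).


Formula: ROS = fuel * (1 + wind/10) * (1 + slope/20)
Wind factor = 1 + 7.8/10 = 1.78
Slope factor = 1 + 11.8/20 = 1.59
ROS = 2.39 * 1.78 * 1.59 = 6.76 m/min

6.76


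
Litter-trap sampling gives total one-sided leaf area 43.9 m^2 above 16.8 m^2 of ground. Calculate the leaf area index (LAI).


Formula: LAI = total leaf area / ground area  (dimensionless)
LAI = 43.9 m^2 / 16.8 m^2
LAI = 2.61

2.61


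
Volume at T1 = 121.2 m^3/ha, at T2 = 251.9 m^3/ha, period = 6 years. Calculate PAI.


Formula: PAI = (V_T2 - V_T1) / (T2 - T1)
Volume increment = 251.9 - 121.2 = 130.7 m^3/ha
PAI = 130.7 / 6 = 21.78 m^3/ha/year

21.78


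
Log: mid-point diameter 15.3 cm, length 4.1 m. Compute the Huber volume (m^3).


Huber: V = Am * L,  Am = pi*(Dm/200)^2
Am = pi*(15.3/200)^2 = 0.018385 m^2
V = 0.018385*4.1 = 0.0754 m^3

0.0754


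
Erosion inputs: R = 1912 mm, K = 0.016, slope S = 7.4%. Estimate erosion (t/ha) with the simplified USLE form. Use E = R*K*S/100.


Formula: E = R * K * S / 100  (simplified USLE)
R * K = 1912 * 0.016 = 30.592
E = 30.592 * 7.4 / 100 = 2.26 t/ha

2.26


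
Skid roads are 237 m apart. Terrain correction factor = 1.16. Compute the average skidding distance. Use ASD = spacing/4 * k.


Formula: ASD = (spacing / 4) * correction
Uncorrected distance = spacing / 4 = 237 / 4 = 59.25 m
ASD = 59.25 * 1.16 = 69 m

69


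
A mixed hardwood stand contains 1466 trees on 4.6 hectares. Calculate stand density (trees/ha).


Formula: Stand Density = N_trees / Area_ha
Density = 1466 trees / 4.6 ha
Density = 319 trees/ha

319


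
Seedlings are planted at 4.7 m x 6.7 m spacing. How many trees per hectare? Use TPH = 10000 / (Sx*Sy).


Formula: TPH = 10000 m^2/ha / (spacing_x * spacing_y)
Area per tree = 4.7 m * 6.7 m = 31.49 m^2
TPH = 10000 / 31.49 = 318 trees/ha

318


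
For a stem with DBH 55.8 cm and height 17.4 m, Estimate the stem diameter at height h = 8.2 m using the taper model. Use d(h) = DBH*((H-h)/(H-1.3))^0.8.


Taper: d(h) = DBH * ((H - h) / (H - 1.3))^0.8
Numerator = H - h = 17.4 - 8.2 = 9.2 m
Denominator = H - 1.3 = 17.4 - 1.3 = 16.1 m
Ratio = 9.2 / 16.1 = 0.57143
d = 55.8 * 0.57143^0.8 = 35.7 cm

35.7


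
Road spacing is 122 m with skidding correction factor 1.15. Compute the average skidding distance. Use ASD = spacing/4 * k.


Formula: ASD = (spacing / 4) * correction
Uncorrected distance = spacing / 4 = 122 / 4 = 30.5 m
ASD = 30.5 * 1.15 = 35 m

35


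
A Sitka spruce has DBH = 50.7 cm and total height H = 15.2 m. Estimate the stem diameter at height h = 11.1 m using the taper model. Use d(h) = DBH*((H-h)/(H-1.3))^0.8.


Taper: d(h) = DBH * ((H - h) / (H - 1.3))^0.8
Numerator = H - h = 15.2 - 11.1 = 4.1 m
Denominator = H - 1.3 = 15.2 - 1.3 = 13.9 m
Ratio = 4.1 / 13.9 = 0.29496
d = 50.7 * 0.29496^0.8 = 19.1 cm

19.1


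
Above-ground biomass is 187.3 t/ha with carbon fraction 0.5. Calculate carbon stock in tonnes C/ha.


Formula: Carbon Stock = Biomass * Carbon Fraction
C = 187.3 t/ha * 0.5
C = 93.7 t C/ha

93.7


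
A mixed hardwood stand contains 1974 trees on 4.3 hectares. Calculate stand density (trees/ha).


Formula: Stand Density = N_trees / Area_ha
Density = 1974 trees / 4.3 ha
Density = 459 trees/ha

459


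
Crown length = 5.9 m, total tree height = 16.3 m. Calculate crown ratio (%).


Formula: Crown Ratio = (Crown Length / Total Height) * 100
CR = (5.9 m / 16.3 m) * 100
CR = 0.362 * 100 = 36.2%

36.2


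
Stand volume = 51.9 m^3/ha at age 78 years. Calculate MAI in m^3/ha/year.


Formula: MAI = Total Volume / Stand Age
MAI = 51.9 m^3/ha / 78 years
MAI = 0.67 m^3/ha/year

0.67


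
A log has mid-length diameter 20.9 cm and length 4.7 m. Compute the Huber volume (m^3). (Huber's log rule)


Huber: V = Am * L,  Am = pi*(Dm/200)^2
Am = pi*(20.9/200)^2 = 0.034307 m^2
V = 0.034307*4.7 = 0.1612 m^3

0.1612


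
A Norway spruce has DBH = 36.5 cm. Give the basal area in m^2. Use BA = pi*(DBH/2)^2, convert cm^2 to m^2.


Formula: BA = pi * (DBH/2)^2 / 10000  (cm^2 to m^2)
Radius = DBH/2 = 36.5/2 = 18.25 cm
BA = pi * 18.25^2 / 10000
   = 1046.3467 cm^2 / 10000
   = 0.1046 m^2

0.1046


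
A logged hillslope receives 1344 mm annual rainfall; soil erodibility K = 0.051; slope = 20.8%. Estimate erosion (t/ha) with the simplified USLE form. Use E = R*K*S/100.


Formula: E = R * K * S / 100  (simplified USLE)
R * K = 1344 * 0.051 = 68.544
E = 68.544 * 20.8 / 100 = 14.26 t/ha

14.26


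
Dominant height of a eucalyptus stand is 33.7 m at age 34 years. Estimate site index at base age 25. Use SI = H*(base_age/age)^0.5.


Formula: SI = H_dom * (base_age / age)^0.5
Age ratio = 25 / 34 = 0.73529
sqrt(age_ratio) = 0.85749
SI = 33.7 * 0.85749 = 28.9 m

28.9


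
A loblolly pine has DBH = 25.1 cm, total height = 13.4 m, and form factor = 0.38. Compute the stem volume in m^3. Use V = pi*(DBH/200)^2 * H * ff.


Formula: V = pi * (DBH/200)^2 * H * ff
Radius = DBH/200 = 25.1/200 = 0.1255 m
Radius^2 = 0.1255^2 = 0.01575025 m^2
V = pi * 0.01575025 * 13.4 * 0.38
V = 0.252 m^3

0.252


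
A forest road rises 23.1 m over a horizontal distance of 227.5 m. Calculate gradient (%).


Formula: Gradient = rise / run * 100
Gradient = 23.1 / 227.5 * 100 = 10.2%

10.2


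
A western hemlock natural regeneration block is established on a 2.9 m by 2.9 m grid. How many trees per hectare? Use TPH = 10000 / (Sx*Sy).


Formula: TPH = 10000 m^2/ha / (spacing_x * spacing_y)
Area per tree = 2.9 m * 2.9 m = 8.41 m^2
TPH = 10000 / 8.41 = 1189 trees/ha

1189


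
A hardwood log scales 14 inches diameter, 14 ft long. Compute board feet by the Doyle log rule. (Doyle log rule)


Doyle: BF = (D - 4)^2 * L / 16
Adjusted diameter = 14 - 4 = 10 in
(D-4)^2 = 10^2 = 100
BF = 100 * 14 / 16 = 88 BF

88


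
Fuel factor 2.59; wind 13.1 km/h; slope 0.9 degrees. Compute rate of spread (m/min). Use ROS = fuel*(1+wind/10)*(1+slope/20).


Formula: ROS = fuel * (1 + wind/10) * (1 + slope/20)
Wind factor = 1 + 13.1/10 = 2.31
Slope factor = 1 + 0.9/20 = 1.045
ROS = 2.59 * 2.31 * 1.045 = 6.25 m/min

6.25


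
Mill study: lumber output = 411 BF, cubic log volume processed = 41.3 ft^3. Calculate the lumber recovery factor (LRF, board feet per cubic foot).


Formula: LRF = Lumber Output (BF) / Log Input (ft^3)
LRF = 411 BF / 41.3 ft^3
LRF = 9.95 BF/ft^3

9.95


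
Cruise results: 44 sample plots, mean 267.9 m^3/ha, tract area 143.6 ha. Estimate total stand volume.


Formula: Total Volume = Mean Volume per ha * Total Area
Total Volume = 267.9 m^3/ha * 143.6 ha
Total Volume = 38470 m^3

38470


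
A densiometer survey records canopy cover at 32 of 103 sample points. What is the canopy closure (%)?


Formula: Canopy closure = covered points / total points * 100
Closure = 32 / 103 * 100
Closure = 0.3107 * 100 = 31.1%

31.1


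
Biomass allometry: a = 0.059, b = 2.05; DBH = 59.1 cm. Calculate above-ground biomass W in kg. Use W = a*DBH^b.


Formula: W = a * DBH^b  (allometric power law)
DBH^b = 59.1^2.05 = 4283.0618
W = 0.059 * 4283.0618 = 252.7 kg

252.7


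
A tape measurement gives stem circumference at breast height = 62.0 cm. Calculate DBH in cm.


Formula: DBH = C / pi
DBH = 62.0 / pi
pi = 3.14159...
DBH = 19.7 cm

19.7


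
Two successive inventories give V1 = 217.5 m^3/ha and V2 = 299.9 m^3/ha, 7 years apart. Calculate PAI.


Formula: PAI = (V_T2 - V_T1) / (T2 - T1)
Volume increment = 299.9 - 217.5 = 82.4 m^3/ha
PAI = 82.4 / 7 = 11.77 m^3/ha/year

11.77


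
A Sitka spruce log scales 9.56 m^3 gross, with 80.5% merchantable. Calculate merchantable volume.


Formula: MV = V_total * (merchantable_pct / 100)
Merchantable fraction = 80.5% / 100 = 0.805
MV = 9.56 m^3 * 0.805 = 7.696 m^3

7.696


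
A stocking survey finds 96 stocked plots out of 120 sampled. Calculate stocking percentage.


Formula: Stocking % = stocked plots / total plots * 100
Stocking = 96 / 120 * 100
Stocking = 0.8 * 100 = 80.0%

80.0


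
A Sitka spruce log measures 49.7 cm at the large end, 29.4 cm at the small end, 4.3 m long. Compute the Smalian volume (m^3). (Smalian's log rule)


Smalian: V = (A1 + A2)/2 * L,  A = pi*(D/200)^2
A1 = pi*(49.7/200)^2 = 0.194 m^2
A2 = pi*(29.4/200)^2 = 0.067887 m^2
V = (0.194+0.067887)/2*4.3 = 0.5631 m^3

0.5631


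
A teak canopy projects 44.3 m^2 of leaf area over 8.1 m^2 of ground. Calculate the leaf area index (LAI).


Formula: LAI = total leaf area / ground area  (dimensionless)
LAI = 44.3 m^2 / 8.1 m^2
LAI = 5.47

5.47


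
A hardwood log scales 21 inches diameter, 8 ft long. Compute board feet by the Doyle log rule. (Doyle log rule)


Doyle: BF = (D - 4)^2 * L / 16
Adjusted diameter = 21 - 4 = 17 in
(D-4)^2 = 17^2 = 289
BF = 289 * 8 / 16 = 145 BF

145


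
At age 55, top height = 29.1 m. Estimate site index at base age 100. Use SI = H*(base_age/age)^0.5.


Formula: SI = H_dom * (base_age / age)^0.5
Age ratio = 100 / 55 = 1.81818
sqrt(age_ratio) = 1.3484
SI = 29.1 * 1.3484 = 39.2 m

39.2


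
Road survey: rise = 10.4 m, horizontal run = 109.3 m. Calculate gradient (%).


Formula: Gradient = rise / run * 100
Gradient = 10.4 / 109.3 * 100 = 9.5%

9.5


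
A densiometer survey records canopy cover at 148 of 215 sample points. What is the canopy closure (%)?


Formula: Canopy closure = covered points / total points * 100
Closure = 148 / 215 * 100
Closure = 0.6884 * 100 = 68.8%

68.8


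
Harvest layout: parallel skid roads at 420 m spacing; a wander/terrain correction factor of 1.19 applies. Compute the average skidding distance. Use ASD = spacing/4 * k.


Formula: ASD = (spacing / 4) * correction
Uncorrected distance = spacing / 4 = 420 / 4 = 105 m
ASD = 105 * 1.19 = 125 m

125


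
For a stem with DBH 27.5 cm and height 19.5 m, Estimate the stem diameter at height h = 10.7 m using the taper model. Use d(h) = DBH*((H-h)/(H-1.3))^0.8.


Taper: d(h) = DBH * ((H - h) / (H - 1.3))^0.8
Numerator = H - h = 19.5 - 10.7 = 8.8 m
Denominator = H - 1.3 = 19.5 - 1.3 = 18.2 m
Ratio = 8.8 / 18.2 = 0.48352
d = 27.5 * 0.48352^0.8 = 15.4 cm

15.4


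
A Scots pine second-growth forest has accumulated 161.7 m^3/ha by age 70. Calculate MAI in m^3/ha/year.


Formula: MAI = Total Volume / Stand Age
MAI = 161.7 m^3/ha / 70 years
MAI = 2.31 m^3/ha/year

2.31


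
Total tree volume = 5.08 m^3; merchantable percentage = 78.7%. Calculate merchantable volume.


Formula: MV = V_total * (merchantable_pct / 100)
Merchantable fraction = 78.7% / 100 = 0.787
MV = 5.08 m^3 * 0.787 = 3.998 m^3

3.998


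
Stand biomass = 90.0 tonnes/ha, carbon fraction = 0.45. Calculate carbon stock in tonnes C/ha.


Formula: Carbon Stock = Biomass * Carbon Fraction
C = 90.0 t/ha * 0.45
C = 40.5 t C/ha

40.5


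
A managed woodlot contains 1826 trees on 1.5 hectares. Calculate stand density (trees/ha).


Formula: Stand Density = N_trees / Area_ha
Density = 1826 trees / 1.5 ha
Density = 1217 trees/ha

1217


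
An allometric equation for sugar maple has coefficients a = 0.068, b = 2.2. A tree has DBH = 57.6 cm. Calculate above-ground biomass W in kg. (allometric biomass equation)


Formula: W = a * DBH^b  (allometric power law)
DBH^b = 57.6^2.2 = 7463.2753
W = 0.068 * 7463.2753 = 507.5 kg

507.5


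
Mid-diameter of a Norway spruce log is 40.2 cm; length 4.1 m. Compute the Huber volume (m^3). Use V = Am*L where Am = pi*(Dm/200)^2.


Huber: V = Am * L,  Am = pi*(Dm/200)^2
Am = pi*(40.2/200)^2 = 0.126923 m^2
V = 0.126923*4.1 = 0.5204 m^3

0.5204


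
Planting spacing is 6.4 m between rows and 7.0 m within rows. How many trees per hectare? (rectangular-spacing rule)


Formula: TPH = 10000 m^2/ha / (spacing_x * spacing_y)
Area per tree = 6.4 m * 7.0 m = 44.8 m^2
TPH = 10000 / 44.8 = 223 trees/ha

223


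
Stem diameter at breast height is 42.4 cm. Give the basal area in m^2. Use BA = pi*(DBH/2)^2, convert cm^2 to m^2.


Formula: BA = pi * (DBH/2)^2 / 10000  (cm^2 to m^2)
Radius = DBH/2 = 42.4/2 = 21.2 cm
BA = pi * 21.2^2 / 10000
   = 1411.9574 cm^2 / 10000
   = 0.1412 m^2

0.1412


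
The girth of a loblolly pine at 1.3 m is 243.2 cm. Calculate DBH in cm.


Formula: DBH = C / pi
DBH = 243.2 / pi
pi = 3.14159...
DBH = 77.4 cm

77.4


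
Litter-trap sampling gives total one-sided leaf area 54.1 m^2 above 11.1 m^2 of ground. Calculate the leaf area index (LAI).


Formula: LAI = total leaf area / ground area  (dimensionless)
LAI = 54.1 m^2 / 11.1 m^2
LAI = 4.87

4.87


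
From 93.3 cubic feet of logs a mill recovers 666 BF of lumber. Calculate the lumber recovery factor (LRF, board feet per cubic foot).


Formula: LRF = Lumber Output (BF) / Log Input (ft^3)
LRF = 666 BF / 93.3 ft^3
LRF = 7.14 BF/ft^3

7.14


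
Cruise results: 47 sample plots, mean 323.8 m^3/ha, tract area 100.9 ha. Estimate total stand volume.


Formula: Total Volume = Mean Volume per ha * Total Area
Total Volume = 323.8 m^3/ha * 100.9 ha
Total Volume = 32671 m^3

32671


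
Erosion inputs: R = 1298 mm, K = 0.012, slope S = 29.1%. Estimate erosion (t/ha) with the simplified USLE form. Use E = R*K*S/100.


Formula: E = R * K * S / 100  (simplified USLE)
R * K = 1298 * 0.012 = 15.576
E = 15.576 * 29.1 / 100 = 4.53 t/ha

4.53


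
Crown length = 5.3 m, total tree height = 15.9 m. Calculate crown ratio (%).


Formula: Crown Ratio = (Crown Length / Total Height) * 100
CR = (5.3 m / 15.9 m) * 100
CR = 0.3333 * 100 = 33.3%

33.3


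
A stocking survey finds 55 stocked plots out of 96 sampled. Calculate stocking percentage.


Formula: Stocking % = stocked plots / total plots * 100
Stocking = 55 / 96 * 100
Stocking = 0.5729 * 100 = 57.3%

57.3


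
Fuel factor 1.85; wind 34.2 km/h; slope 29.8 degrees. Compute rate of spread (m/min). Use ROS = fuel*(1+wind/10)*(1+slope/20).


Formula: ROS = fuel * (1 + wind/10) * (1 + slope/20)
Wind factor = 1 + 34.2/10 = 4.42
Slope factor = 1 + 29.8/20 = 2.49
ROS = 1.85 * 4.42 * 2.49 = 20.36 m/min

20.36


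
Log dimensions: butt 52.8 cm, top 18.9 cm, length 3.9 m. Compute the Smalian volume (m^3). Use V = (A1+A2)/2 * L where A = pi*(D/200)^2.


Smalian: V = (A1 + A2)/2 * L,  A = pi*(D/200)^2
A1 = pi*(52.8/200)^2 = 0.218956 m^2
A2 = pi*(18.9/200)^2 = 0.028055 m^2
V = (0.218956+0.028055)/2*3.9 = 0.4817 m^3

0.4817


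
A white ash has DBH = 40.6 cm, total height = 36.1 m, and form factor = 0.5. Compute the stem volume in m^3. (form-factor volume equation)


Formula: V = pi * (DBH/200)^2 * H * ff
Radius = DBH/200 = 40.6/200 = 0.203 m
Radius^2 = 0.203^2 = 0.041209 m^2
V = pi * 0.041209 * 36.1 * 0.5
V = 2.337 m^3

2.337


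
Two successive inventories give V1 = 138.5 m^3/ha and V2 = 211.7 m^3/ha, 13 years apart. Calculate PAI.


Formula: PAI = (V_T2 - V_T1) / (T2 - T1)
Volume increment = 211.7 - 138.5 = 73.2 m^3/ha
PAI = 73.2 / 13 = 5.63 m^3/ha/year

5.63


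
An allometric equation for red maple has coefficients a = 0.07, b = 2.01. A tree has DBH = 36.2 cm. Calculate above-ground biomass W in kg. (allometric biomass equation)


Formula: W = a * DBH^b  (allometric power law)
DBH^b = 36.2^2.01 = 1358.3267
W = 0.07 * 1358.3267 = 95.1 kg

95.1


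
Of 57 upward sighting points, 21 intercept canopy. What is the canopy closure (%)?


Formula: Canopy closure = covered points / total points * 100
Closure = 21 / 57 * 100
Closure = 0.3684 * 100 = 36.8%

36.8


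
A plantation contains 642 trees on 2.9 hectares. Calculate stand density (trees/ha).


Formula: Stand Density = N_trees / Area_ha
Density = 642 trees / 2.9 ha
Density = 221 trees/ha

221


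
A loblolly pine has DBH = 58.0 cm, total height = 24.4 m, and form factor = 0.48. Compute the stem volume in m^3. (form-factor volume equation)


Formula: V = pi * (DBH/200)^2 * H * ff
Radius = DBH/200 = 58.0/200 = 0.29 m
Radius^2 = 0.29^2 = 0.0841 m^2
V = pi * 0.0841 * 24.4 * 0.48
V = 3.094 m^3

3.094


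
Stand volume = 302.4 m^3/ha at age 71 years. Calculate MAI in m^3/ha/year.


Formula: MAI = Total Volume / Stand Age
MAI = 302.4 m^3/ha / 71 years
MAI = 4.26 m^3/ha/year

4.26


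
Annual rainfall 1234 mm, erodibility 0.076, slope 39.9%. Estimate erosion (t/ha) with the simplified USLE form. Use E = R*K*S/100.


Formula: E = R * K * S / 100  (simplified USLE)
R * K = 1234 * 0.076 = 93.784
E = 93.784 * 39.9 / 100 = 37.42 t/ha

37.42


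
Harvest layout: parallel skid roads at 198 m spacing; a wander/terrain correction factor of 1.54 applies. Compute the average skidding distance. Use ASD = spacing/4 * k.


Formula: ASD = (spacing / 4) * correction
Uncorrected distance = spacing / 4 = 198 / 4 = 49.5 m
ASD = 49.5 * 1.54 = 76 m

76


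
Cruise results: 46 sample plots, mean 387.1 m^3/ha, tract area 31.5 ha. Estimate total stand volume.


Formula: Total Volume = Mean Volume per ha * Total Area
Total Volume = 387.1 m^3/ha * 31.5 ha
Total Volume = 12194 m^3

12194


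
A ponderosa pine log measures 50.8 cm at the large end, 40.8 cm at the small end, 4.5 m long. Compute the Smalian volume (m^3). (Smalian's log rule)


Smalian: V = (A1 + A2)/2 * L,  A = pi*(D/200)^2
A1 = pi*(50.8/200)^2 = 0.202683 m^2
A2 = pi*(40.8/200)^2 = 0.130741 m^2
V = (0.202683+0.130741)/2*4.5 = 0.7502 m^3

0.7502


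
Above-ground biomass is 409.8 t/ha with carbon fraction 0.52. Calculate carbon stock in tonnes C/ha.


Formula: Carbon Stock = Biomass * Carbon Fraction
C = 409.8 t/ha * 0.52
C = 213.1 t C/ha

213.1


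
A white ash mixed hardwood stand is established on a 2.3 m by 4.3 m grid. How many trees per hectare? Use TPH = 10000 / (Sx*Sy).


Formula: TPH = 10000 m^2/ha / (spacing_x * spacing_y)
Area per tree = 2.3 m * 4.3 m = 9.89 m^2
TPH = 10000 / 9.89 = 1011 trees/ha

1011


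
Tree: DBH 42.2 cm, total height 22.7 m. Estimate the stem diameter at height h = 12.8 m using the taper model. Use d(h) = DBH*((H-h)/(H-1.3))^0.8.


Taper: d(h) = DBH * ((H - h) / (H - 1.3))^0.8
Numerator = H - h = 22.7 - 12.8 = 9.9 m
Denominator = H - 1.3 = 22.7 - 1.3 = 21.4 m
Ratio = 9.9 / 21.4 = 0.46262
d = 42.2 * 0.46262^0.8 = 22.8 cm

22.8


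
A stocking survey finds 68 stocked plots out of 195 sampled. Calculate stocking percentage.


Formula: Stocking % = stocked plots / total plots * 100
Stocking = 68 / 195 * 100
Stocking = 0.3487 * 100 = 34.9%

34.9


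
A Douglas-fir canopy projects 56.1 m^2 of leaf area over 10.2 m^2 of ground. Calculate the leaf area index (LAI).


Formula: LAI = total leaf area / ground area  (dimensionless)
LAI = 56.1 m^2 / 10.2 m^2
LAI = 5.5

5.5


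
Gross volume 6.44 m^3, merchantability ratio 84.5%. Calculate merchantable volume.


Formula: MV = V_total * (merchantable_pct / 100)
Merchantable fraction = 84.5% / 100 = 0.845
MV = 6.44 m^3 * 0.845 = 5.442 m^3

5.442


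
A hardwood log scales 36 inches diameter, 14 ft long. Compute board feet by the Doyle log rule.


Doyle: BF = (D - 4)^2 * L / 16
Adjusted diameter = 36 - 4 = 32 in
(D-4)^2 = 32^2 = 1024
BF = 1024 * 14 / 16 = 896 BF

896


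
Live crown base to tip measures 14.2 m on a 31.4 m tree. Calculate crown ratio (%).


Formula: Crown Ratio = (Crown Length / Total Height) * 100
CR = (14.2 m / 31.4 m) * 100
CR = 0.4522 * 100 = 45.2%

45.2


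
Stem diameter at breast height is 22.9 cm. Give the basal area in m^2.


Formula: BA = pi * (DBH/2)^2 / 10000  (cm^2 to m^2)
Radius = DBH/2 = 22.9/2 = 11.45 cm
BA = pi * 11.45^2 / 10000
   = 411.8707 cm^2 / 10000
   = 0.0412 m^2

0.0412


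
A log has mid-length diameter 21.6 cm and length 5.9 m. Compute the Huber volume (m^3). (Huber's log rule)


Huber: V = Am * L,  Am = pi*(Dm/200)^2
Am = pi*(21.6/200)^2 = 0.036644 m^2
V = 0.036644*5.9 = 0.2162 m^3

0.2162


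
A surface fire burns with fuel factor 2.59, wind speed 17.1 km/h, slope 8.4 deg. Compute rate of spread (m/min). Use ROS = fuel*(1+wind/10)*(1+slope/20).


Formula: ROS = fuel * (1 + wind/10) * (1 + slope/20)
Wind factor = 1 + 17.1/10 = 2.71
Slope factor = 1 + 8.4/20 = 1.42
ROS = 2.59 * 2.71 * 1.42 = 9.97 m/min

9.97


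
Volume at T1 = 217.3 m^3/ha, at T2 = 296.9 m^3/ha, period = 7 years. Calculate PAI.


Formula: PAI = (V_T2 - V_T1) / (T2 - T1)
Volume increment = 296.9 - 217.3 = 79.6 m^3/ha
PAI = 79.6 / 7 = 11.37 m^3/ha/year

11.37


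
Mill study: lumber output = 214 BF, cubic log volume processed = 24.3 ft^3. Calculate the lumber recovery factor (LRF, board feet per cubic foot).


Formula: LRF = Lumber Output (BF) / Log Input (ft^3)
LRF = 214 BF / 24.3 ft^3
LRF = 8.81 BF/ft^3

8.81


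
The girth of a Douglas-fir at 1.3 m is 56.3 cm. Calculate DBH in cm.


Formula: DBH = C / pi
DBH = 56.3 / pi
pi = 3.14159...
DBH = 17.9 cm

17.9


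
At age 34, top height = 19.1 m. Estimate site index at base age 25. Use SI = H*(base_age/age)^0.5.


Formula: SI = H_dom * (base_age / age)^0.5
Age ratio = 25 / 34 = 0.73529
sqrt(age_ratio) = 0.85749
SI = 19.1 * 0.85749 = 16.4 m

16.4


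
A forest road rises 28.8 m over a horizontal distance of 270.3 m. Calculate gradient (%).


Formula: Gradient = rise / run * 100
Gradient = 28.8 / 270.3 * 100 = 10.7%

10.7


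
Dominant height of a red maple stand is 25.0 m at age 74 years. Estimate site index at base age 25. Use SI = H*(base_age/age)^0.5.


Formula: SI = H_dom * (base_age / age)^0.5
Age ratio = 25 / 74 = 0.33784
sqrt(age_ratio) = 0.58124
SI = 25.0 * 0.58124 = 14.5 m

14.5


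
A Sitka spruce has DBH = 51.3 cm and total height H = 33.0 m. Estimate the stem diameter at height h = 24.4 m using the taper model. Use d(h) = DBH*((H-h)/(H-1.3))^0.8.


Taper: d(h) = DBH * ((H - h) / (H - 1.3))^0.8
Numerator = H - h = 33.0 - 24.4 = 8.6 m
Denominator = H - 1.3 = 33.0 - 1.3 = 31.7 m
Ratio = 8.6 / 31.7 = 0.27129
d = 51.3 * 0.27129^0.8 = 18.1 cm

18.1


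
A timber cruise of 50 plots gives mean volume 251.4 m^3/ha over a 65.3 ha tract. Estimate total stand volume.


Formula: Total Volume = Mean Volume per ha * Total Area
Total Volume = 251.4 m^3/ha * 65.3 ha
Total Volume = 16416 m^3

16416


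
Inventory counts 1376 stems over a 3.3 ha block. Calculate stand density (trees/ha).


Formula: Stand Density = N_trees / Area_ha
Density = 1376 trees / 3.3 ha
Density = 417 trees/ha

417


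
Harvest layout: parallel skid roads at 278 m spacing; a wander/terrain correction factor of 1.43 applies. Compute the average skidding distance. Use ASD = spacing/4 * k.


Formula: ASD = (spacing / 4) * correction
Uncorrected distance = spacing / 4 = 278 / 4 = 69.5 m
ASD = 69.5 * 1.43 = 99 m

99


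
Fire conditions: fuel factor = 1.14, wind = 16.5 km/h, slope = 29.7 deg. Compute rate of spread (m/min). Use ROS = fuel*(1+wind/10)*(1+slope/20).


Formula: ROS = fuel * (1 + wind/10) * (1 + slope/20)
Wind factor = 1 + 16.5/10 = 2.65
Slope factor = 1 + 29.7/20 = 2.485
ROS = 1.14 * 2.65 * 2.485 = 7.51 m/min

7.51


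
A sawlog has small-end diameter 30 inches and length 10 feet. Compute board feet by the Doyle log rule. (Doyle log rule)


Doyle: BF = (D - 4)^2 * L / 16
Adjusted diameter = 30 - 4 = 26 in
(D-4)^2 = 26^2 = 676
BF = 676 * 10 / 16 = 423 BF

423


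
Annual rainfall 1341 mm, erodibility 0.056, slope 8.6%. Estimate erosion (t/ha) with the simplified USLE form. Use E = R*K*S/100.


Formula: E = R * K * S / 100  (simplified USLE)
R * K = 1341 * 0.056 = 75.096
E = 75.096 * 8.6 / 100 = 6.46 t/ha

6.46


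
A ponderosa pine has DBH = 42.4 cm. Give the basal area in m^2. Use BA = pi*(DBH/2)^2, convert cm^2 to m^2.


Formula: BA = pi * (DBH/2)^2 / 10000  (cm^2 to m^2)
Radius = DBH/2 = 42.4/2 = 21.2 cm
BA = pi * 21.2^2 / 10000
   = 1411.9574 cm^2 / 10000
   = 0.1412 m^2

0.1412


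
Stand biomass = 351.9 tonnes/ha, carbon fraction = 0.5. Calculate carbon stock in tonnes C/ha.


Formula: Carbon Stock = Biomass * Carbon Fraction
C = 351.9 t/ha * 0.5
C = 176.0 t C/ha

176.0


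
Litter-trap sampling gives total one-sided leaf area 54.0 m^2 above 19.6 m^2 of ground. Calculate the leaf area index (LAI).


Formula: LAI = total leaf area / ground area  (dimensionless)
LAI = 54.0 m^2 / 19.6 m^2
LAI = 2.76

2.76


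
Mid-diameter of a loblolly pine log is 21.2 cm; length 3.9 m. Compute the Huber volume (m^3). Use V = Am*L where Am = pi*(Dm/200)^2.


Huber: V = Am * L,  Am = pi*(Dm/200)^2
Am = pi*(21.2/200)^2 = 0.035299 m^2
V = 0.035299*3.9 = 0.1377 m^3

0.1377


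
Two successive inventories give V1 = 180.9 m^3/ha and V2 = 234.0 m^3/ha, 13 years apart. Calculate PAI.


Formula: PAI = (V_T2 - V_T1) / (T2 - T1)
Volume increment = 234.0 - 180.9 = 53.1 m^3/ha
PAI = 53.1 / 13 = 4.08 m^3/ha/year

4.08


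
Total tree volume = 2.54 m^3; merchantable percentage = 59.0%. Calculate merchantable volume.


Formula: MV = V_total * (merchantable_pct / 100)
Merchantable fraction = 59.0% / 100 = 0.59
MV = 2.54 m^3 * 0.59 = 1.499 m^3

1.499


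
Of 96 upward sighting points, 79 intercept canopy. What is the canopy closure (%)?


Formula: Canopy closure = covered points / total points * 100
Closure = 79 / 96 * 100
Closure = 0.8229 * 100 = 82.3%

82.3


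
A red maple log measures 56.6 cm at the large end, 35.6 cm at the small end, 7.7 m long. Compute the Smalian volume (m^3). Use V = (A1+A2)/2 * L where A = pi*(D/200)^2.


Smalian: V = (A1 + A2)/2 * L,  A = pi*(D/200)^2
A1 = pi*(56.6/200)^2 = 0.251607 m^2
A2 = pi*(35.6/200)^2 = 0.099538 m^2
V = (0.251607+0.099538)/2*7.7 = 1.3519 m^3

1.3519


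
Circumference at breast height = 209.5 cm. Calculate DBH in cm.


Formula: DBH = C / pi
DBH = 209.5 / pi
pi = 3.14159...
DBH = 66.7 cm

66.7


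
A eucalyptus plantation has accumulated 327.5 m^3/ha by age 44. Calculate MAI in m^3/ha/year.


Formula: MAI = Total Volume / Stand Age
MAI = 327.5 m^3/ha / 44 years
MAI = 7.44 m^3/ha/year

7.44


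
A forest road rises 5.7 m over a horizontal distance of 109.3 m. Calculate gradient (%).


Formula: Gradient = rise / run * 100
Gradient = 5.7 / 109.3 * 100 = 5.2%

5.2


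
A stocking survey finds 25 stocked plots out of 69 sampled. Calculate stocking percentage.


Formula: Stocking % = stocked plots / total plots * 100
Stocking = 25 / 69 * 100
Stocking = 0.3623 * 100 = 36.2%

36.2


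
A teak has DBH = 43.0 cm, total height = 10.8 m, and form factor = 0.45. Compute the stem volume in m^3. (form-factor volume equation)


Formula: V = pi * (DBH/200)^2 * H * ff
Radius = DBH/200 = 43.0/200 = 0.215 m
Radius^2 = 0.215^2 = 0.046225 m^2
V = pi * 0.046225 * 10.8 * 0.45
V = 0.706 m^3

0.706


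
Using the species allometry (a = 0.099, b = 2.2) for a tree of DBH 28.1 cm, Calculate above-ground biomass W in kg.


Formula: W = a * DBH^b  (allometric power law)
DBH^b = 28.1^2.2 = 1538.6998
W = 0.099 * 1538.6998 = 152.3 kg

152.3


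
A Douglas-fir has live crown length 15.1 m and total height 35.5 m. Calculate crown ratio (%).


Formula: Crown Ratio = (Crown Length / Total Height) * 100
CR = (15.1 m / 35.5 m) * 100
CR = 0.4254 * 100 = 42.5%

42.5


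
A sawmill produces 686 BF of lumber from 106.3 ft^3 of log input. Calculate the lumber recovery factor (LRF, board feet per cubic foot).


Formula: LRF = Lumber Output (BF) / Log Input (ft^3)
LRF = 686 BF / 106.3 ft^3
LRF = 6.45 BF/ft^3

6.45


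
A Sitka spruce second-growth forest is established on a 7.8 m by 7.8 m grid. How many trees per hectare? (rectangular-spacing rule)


Formula: TPH = 10000 m^2/ha / (spacing_x * spacing_y)
Area per tree = 7.8 m * 7.8 m = 60.84 m^2
TPH = 10000 / 60.84 = 164 trees/ha

164
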